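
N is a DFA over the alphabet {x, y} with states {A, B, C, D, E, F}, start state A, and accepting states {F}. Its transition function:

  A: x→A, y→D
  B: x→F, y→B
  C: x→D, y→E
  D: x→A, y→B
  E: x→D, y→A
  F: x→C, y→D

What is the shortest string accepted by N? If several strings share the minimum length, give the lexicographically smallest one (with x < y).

A breadth-first search from A reaches an accepting state first via the path A → D → B → F on input yyx.
No string of length < 3 is accepted (BFS exhausts all shorter strings without reaching an accepting state), and yyx is the lexicographically least accepting string of length 3.

yyx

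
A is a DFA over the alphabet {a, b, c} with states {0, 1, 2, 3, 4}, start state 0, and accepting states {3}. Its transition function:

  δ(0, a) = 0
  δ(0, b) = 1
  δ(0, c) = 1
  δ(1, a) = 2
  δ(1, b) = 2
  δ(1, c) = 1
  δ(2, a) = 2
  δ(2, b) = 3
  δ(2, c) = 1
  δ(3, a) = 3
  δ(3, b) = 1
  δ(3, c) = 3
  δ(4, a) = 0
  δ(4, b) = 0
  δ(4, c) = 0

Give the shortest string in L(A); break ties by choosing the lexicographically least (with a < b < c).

bab

A breadth-first search from 0 reaches an accepting state first via the path 0 → 1 → 2 → 3 on input bab.
No string of length < 3 is accepted (BFS exhausts all shorter strings without reaching an accepting state), and bab is the lexicographically least accepting string of length 3.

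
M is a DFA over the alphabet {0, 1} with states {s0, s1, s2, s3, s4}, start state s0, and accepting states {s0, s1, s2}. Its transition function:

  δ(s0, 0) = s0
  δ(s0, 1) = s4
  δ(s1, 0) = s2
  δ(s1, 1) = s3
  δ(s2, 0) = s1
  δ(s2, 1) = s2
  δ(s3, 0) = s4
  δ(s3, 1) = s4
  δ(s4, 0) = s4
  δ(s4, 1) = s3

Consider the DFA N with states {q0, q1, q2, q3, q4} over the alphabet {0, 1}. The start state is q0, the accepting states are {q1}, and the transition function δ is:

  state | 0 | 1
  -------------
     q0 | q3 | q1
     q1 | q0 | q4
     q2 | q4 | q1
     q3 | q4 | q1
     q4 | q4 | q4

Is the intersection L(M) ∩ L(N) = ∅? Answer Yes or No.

Exploring the product automaton M × N from the start pair (s0, q0), following both machines on each input symbol, reaches 9 state pairs: (s0, q0), (s0, q3), (s4, q1), (s0, q4), (s4, q0), (s3, q4), (s4, q4), (s4, q3), (s3, q1).
M accepts in {s0, s1, s2} and N accepts in {q1}; no reachable pair has both components accepting, so no string drives both machines to acceptance simultaneously and L(M) ∩ L(N) = ∅.
So no string is accepted by both, and the intersection is empty.

Yes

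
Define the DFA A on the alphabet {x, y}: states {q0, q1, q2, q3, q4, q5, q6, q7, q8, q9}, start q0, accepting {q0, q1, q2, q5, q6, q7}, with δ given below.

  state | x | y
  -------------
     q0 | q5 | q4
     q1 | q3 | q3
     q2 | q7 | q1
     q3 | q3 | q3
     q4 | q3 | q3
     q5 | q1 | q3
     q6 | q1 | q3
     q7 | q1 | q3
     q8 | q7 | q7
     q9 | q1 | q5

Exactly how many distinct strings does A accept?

The useful subgraph on states {q0, q1, q5} is acyclic, so L(A) is finite; the longest accepting path visits 3 useful states, giving maximum string length 2.
Counting accepting paths from q0 by length: 1 of length 0, 1 of length 1, 1 of length 2. Total 3.

3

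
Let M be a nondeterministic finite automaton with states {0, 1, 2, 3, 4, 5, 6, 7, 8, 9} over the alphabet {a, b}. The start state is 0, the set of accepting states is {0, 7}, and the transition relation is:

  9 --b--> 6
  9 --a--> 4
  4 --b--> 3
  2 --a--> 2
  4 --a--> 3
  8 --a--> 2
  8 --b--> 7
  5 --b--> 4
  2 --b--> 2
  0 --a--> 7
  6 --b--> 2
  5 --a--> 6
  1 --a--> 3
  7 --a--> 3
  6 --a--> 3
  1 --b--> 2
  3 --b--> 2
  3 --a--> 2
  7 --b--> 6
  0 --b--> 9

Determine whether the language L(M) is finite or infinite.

The useful states (reachable from 0 and able to reach an accepting state) are {0, 7}.
Restricted to these states the transition graph has no cycle, so every accepting path has bounded length and L is finite.

finite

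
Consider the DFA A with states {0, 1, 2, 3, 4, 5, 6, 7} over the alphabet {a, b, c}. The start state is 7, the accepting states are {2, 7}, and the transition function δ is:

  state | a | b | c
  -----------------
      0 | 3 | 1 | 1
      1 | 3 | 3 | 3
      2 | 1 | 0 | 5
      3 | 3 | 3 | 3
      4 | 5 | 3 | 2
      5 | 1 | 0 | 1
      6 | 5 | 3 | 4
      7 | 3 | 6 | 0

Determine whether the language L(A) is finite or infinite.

The useful states (reachable from 7 and able to reach an accepting state) are {2, 4, 6, 7}.
Restricted to these states the transition graph has no cycle, so every accepting path has bounded length and L is finite.

finite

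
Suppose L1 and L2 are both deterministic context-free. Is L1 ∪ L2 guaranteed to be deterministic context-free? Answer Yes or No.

{aⁿbⁿ : n≥0} and {aⁿb²ⁿ : n≥0} are each accepted by a deterministic PDA (push the a's; pop one per b, respectively one per two b's), but their union U is not. Suppose a DPDA M accepted U. Being deterministic, M has a single run on aⁿb²ⁿ, and since aⁿbⁿ ∈ U that run passes through an accepting configuration right after consuming the prefix aⁿbⁿ and then goes on to accept again after n more b's. Build an ordinary (nondeterministic) PDA M′ that simulates M on a's and b's and, at any moment when M is in an accepting state, may switch to a second mode in which it reads only c's, feeding each c to M as a b; M′ accepts when M does. Then M′ accepts aⁱbʲcᵏ (k≥1) exactly when both aⁱbʲ ∈ U and aⁱbʲ⁺ᵏ ∈ U, and checking the four cases (i=j or j=2i, combined with j+k=i or j+k=2i) leaves only i=j=k: so L(M′) ∩ a*b*c⁺ = {aⁿbⁿcⁿ : n≥1} would be context-free, which it is not (pumping lemma) — contradiction. (The union is an unambiguous CFL; it is determinism, not unambiguity, that fails.)

No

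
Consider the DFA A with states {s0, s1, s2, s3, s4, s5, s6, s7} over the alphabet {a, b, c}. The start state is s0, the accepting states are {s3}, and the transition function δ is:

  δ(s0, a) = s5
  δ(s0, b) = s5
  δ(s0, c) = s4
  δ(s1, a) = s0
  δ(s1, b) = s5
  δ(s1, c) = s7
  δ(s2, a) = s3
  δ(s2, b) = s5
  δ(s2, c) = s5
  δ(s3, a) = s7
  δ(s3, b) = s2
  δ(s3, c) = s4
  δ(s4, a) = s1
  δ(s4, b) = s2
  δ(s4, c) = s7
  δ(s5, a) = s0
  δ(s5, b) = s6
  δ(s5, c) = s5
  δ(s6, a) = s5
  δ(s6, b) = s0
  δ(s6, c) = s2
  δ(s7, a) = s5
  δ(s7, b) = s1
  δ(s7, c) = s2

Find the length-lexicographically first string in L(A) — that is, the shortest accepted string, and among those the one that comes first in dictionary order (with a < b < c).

A breadth-first search from s0 reaches an accepting state first via the path s0 → s4 → s2 → s3 on input cba.
No string of length < 3 is accepted (BFS exhausts all shorter strings without reaching an accepting state), and cba is the lexicographically least accepting string of length 3.

cba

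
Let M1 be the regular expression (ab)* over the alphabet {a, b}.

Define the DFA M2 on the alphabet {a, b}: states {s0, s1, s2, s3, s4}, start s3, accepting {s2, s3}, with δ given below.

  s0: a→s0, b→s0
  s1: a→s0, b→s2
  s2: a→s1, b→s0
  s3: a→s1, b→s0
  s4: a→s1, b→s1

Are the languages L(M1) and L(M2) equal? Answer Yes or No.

Yes

Converting the expression M1 to a DFA (subset construction, then merging equivalent states) gives the minimal DFA with states {r0, r1, r2}, start state r0, accepting states {r0} and transitions r0: a→r1, b→r2; r1: a→r2, b→r0; r2: a→r2, b→r2.
Exploring the product automaton M1 × M2 from the start pair (r0, s3), following both machines on each input symbol, reaches 4 state pairs: (r0, s3), (r1, s1), (r2, s0), (r0, s2).
M1 accepts in {r0} and M2 accepts in {s2, s3}. In every reachable pair the two components are either both accepting — (r0, s3), (r0, s2) — or both non-accepting, so no string is accepted by exactly one of the machines: L(M1) \ L(M2) and L(M2) \ L(M1) are both empty.
Hence every string is accepted by M1 iff it is accepted by M2, and the two languages coincide.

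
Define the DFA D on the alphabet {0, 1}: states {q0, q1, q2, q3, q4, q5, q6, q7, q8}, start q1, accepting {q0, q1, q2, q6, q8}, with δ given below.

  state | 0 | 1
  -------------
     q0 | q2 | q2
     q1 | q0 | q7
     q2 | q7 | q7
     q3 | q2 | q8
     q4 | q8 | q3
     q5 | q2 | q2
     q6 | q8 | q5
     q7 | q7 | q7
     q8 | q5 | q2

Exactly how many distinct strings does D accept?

The useful subgraph on states {q0, q1, q2} is acyclic, so L(D) is finite; the longest accepting path visits 3 useful states, giving maximum string length 2.
Counting accepting paths from q1 by length: 1 of length 0, 1 of length 1, 2 of length 2. Total 4.

4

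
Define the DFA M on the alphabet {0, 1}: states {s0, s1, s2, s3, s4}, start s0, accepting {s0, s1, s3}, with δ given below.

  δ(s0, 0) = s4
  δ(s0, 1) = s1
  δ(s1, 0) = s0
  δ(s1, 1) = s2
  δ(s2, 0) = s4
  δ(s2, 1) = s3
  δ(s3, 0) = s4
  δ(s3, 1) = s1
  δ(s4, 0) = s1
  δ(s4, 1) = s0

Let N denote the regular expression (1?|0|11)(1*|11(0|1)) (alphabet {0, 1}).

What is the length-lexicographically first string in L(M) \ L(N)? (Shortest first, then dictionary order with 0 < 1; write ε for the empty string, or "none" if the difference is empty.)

00

The string 00 is accepted by M but not by N.
No shorter string lies in the difference, and 00 is the lexicographically first length-2 string in L(M) \ L(N).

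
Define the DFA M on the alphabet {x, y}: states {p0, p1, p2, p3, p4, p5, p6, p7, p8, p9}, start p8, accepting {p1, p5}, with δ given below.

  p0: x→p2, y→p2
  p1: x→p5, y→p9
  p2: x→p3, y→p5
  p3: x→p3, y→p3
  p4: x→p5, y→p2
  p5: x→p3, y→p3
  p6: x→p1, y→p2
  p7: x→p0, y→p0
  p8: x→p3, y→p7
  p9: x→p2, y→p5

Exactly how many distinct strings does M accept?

The useful subgraph on states {p0, p2, p5, p7, p8} is acyclic, so L(M) is finite; the longest accepting path visits 5 useful states, giving maximum string length 4.
Counting accepting paths from p8 by length: 4 of length 4. Total 4.

4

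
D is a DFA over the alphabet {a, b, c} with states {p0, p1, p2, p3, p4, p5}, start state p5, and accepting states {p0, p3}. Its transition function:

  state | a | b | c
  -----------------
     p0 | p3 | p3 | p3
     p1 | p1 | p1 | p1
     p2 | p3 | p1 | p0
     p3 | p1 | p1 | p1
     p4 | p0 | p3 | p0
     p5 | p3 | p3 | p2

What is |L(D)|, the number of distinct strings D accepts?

7

The useful subgraph on states {p0, p2, p3, p5} is acyclic, so L(D) is finite; the longest accepting path visits 4 useful states, giving maximum string length 3.
Counting accepting paths from p5 by length: 2 of length 1, 2 of length 2, 3 of length 3. Total 7.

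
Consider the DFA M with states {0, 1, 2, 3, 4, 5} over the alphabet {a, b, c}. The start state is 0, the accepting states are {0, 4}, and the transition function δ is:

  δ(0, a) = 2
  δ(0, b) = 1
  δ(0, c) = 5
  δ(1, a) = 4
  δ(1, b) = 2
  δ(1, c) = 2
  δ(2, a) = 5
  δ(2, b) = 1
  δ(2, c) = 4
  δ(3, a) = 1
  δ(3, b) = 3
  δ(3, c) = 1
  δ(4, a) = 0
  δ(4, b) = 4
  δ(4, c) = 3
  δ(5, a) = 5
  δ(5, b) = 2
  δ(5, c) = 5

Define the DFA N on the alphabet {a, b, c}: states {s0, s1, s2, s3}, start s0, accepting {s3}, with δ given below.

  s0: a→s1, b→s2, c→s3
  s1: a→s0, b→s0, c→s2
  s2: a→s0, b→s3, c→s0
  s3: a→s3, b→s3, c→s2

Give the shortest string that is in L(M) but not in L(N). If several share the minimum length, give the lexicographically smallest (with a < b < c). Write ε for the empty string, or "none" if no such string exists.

ε

The empty string ε is accepted by M but not by N.
Since ε is the unique shortest string, it is the required witness.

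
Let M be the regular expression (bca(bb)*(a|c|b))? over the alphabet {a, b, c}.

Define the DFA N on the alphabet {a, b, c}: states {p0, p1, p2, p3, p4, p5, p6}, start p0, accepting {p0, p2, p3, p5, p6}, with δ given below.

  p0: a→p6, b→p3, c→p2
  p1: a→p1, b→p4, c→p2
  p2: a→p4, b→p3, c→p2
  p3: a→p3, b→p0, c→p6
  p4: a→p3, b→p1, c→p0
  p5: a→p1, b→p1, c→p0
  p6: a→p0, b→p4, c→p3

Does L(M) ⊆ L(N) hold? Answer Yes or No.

Converting the expression M to a DFA (subset construction, then merging equivalent states) gives the minimal DFA with states {m0, m1, m2, m3, m4, m5, m6}, start state m0, accepting states {m0, m5, m6} and transitions m0: a→m1, b→m2, c→m1; m1: a→m1, b→m1, c→m1; m2: a→m1, b→m1, c→m3; m3: a→m4, b→m1, c→m1; m4: a→m5, b→m6, c→m5; m5: a→m1, b→m1, c→m1; m6: a→m1, b→m4, c→m1.
Exploring the product automaton M × N from the start pair (m0, p0), following both machines on each input symbol, reaches 13 state pairs: (m0, p0), (m1, p6), (m2, p3), (m1, p2), (m1, p0), (m1, p4), (m1, p3), (m3, p6), (m1, p1), (m4, p0), (m5, p6), (m6, p3), (m5, p2).
M accepts in {m0, m5, m6} and N accepts in {p0, p2, p3, p5, p6}. The reachable pairs whose M-component is accepting are (m0, p0), (m5, p6), (m6, p3), (m5, p2); in each of them the N-component is accepting too, so the product for L(M) \ L(N) (M-component accepting, N-component rejecting) has no reachable accepting pair and the difference is empty.
Hence every string in L(M) is also in L(N).

Yes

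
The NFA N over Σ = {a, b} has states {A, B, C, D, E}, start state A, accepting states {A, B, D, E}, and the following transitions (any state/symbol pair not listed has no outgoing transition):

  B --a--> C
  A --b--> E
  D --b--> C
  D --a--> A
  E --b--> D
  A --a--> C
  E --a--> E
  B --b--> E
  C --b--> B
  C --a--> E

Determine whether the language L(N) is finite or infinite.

State C is reachable from the start and can reach an accepting state, and it lies on the cycle C → B → C.
Traversing that cycle any number of times yields accepted strings of unbounded length, so the language is infinite.

infinite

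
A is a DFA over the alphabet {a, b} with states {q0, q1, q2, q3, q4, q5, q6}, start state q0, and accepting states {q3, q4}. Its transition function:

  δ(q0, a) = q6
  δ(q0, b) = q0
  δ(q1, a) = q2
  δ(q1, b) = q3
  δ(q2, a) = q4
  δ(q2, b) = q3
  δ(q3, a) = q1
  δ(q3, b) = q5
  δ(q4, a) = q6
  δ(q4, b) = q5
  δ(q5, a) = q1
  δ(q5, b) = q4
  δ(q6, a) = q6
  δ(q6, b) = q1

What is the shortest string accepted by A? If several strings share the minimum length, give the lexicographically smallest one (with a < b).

A breadth-first search from q0 reaches an accepting state first via the path q0 → q6 → q1 → q3 on input abb.
No string of length < 3 is accepted (BFS exhausts all shorter strings without reaching an accepting state), and abb is the lexicographically least accepting string of length 3.

abb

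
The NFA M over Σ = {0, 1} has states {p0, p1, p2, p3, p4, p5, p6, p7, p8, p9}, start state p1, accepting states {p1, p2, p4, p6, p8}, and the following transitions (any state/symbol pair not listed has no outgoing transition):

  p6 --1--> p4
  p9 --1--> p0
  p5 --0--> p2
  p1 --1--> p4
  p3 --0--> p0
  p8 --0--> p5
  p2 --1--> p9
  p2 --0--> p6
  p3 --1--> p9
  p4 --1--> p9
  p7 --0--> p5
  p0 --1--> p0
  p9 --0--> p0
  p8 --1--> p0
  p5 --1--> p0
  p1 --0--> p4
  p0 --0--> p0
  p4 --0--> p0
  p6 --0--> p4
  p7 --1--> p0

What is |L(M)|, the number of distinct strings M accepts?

3

The useful subgraph on states {p1, p4} is acyclic, so L(M) is finite; the longest accepting path visits 2 useful states, giving maximum string length 1.
Counting accepting paths from p1 by length: 1 of length 0, 2 of length 1. Total 3.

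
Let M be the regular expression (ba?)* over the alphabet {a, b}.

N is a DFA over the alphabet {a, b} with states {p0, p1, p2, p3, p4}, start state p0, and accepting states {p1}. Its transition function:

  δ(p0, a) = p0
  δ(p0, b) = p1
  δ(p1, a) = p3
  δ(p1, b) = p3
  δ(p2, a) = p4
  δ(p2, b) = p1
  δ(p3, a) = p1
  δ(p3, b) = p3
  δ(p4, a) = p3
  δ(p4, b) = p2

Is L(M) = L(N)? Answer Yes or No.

No

The empty string ε is accepted by M but rejected by N.
So L(M) ≠ L(N).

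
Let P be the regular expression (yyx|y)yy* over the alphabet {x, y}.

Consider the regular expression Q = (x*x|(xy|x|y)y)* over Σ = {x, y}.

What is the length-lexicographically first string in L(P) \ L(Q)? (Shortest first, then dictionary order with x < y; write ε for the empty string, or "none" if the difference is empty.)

The string yyy is accepted by P but not by Q.
No shorter string lies in the difference, and yyy is the lexicographically first length-3 string in L(P) \ L(Q).

yyy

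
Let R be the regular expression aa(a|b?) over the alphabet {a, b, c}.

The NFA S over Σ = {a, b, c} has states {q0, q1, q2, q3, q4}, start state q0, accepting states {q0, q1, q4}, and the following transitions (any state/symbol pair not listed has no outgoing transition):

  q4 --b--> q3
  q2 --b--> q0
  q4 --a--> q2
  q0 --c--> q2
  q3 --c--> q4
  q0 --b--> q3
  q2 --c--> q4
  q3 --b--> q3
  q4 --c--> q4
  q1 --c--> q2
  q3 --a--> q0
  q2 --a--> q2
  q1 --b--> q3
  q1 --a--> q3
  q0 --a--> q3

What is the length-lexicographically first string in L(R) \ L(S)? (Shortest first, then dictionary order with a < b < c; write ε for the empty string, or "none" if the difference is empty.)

The string aaa is accepted by R but not by S.
No shorter string lies in the difference, and aaa is the lexicographically first length-3 string in L(R) \ L(S).

aaa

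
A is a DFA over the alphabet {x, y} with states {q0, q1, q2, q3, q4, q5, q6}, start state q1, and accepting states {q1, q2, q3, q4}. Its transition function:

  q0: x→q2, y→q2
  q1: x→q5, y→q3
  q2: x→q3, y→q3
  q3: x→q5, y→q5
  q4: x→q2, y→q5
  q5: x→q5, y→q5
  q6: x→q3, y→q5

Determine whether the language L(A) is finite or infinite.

finite

The useful states (reachable from q1 and able to reach an accepting state) are {q1, q3}.
Restricted to these states the transition graph has no cycle, so every accepting path has bounded length and L is finite.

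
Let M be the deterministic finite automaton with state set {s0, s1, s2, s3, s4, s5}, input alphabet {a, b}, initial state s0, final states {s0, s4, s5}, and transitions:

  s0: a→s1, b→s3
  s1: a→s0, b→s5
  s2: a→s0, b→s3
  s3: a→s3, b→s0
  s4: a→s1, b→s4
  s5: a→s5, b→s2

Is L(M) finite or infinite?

infinite

State s0 is reachable from the start and can reach an accepting state, and it lies on the cycle s0 → s1 → s0.
Traversing that cycle any number of times yields accepted strings of unbounded length, so the language is infinite.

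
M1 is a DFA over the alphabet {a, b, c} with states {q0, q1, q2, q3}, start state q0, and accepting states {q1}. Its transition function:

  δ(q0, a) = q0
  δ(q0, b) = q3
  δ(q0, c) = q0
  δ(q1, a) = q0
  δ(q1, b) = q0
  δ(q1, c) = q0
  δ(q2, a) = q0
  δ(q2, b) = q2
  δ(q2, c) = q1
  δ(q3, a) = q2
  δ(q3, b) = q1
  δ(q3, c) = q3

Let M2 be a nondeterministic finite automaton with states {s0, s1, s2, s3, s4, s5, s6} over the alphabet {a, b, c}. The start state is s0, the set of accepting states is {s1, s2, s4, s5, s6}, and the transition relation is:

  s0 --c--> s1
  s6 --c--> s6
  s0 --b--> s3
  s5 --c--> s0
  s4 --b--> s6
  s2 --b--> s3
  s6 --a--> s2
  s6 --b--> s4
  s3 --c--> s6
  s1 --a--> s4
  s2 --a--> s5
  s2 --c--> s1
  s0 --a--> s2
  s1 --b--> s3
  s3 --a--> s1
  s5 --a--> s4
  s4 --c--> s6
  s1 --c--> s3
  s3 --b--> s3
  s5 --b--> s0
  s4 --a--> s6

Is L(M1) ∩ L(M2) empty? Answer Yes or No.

No

The string bcb is accepted by both M1 and M2.
Hence L(M1) ∩ L(M2) ≠ ∅.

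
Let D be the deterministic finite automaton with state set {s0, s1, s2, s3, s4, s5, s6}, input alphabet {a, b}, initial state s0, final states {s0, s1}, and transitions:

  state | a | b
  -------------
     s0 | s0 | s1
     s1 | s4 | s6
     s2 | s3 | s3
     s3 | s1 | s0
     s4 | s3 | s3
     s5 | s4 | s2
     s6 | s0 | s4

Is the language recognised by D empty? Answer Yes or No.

No

The empty string ε is accepted: the run s0 ends in the accepting state s0.
Since at least one string is accepted, L(D) is not empty.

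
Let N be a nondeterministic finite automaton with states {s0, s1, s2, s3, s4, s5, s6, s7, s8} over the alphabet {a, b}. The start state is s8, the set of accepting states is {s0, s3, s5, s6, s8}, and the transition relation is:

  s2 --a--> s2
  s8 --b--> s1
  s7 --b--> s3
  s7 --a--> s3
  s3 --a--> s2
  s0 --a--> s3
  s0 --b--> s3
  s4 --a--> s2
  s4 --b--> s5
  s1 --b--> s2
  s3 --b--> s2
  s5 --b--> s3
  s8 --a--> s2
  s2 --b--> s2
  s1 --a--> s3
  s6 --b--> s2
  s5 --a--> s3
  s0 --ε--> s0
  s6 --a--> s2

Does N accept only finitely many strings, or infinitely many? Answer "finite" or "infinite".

finite

The useful states (reachable from s8 and able to reach an accepting state) are {s1, s3, s8}.
Restricted to these states the transition graph has no cycle, so every accepting path has bounded length and L is finite.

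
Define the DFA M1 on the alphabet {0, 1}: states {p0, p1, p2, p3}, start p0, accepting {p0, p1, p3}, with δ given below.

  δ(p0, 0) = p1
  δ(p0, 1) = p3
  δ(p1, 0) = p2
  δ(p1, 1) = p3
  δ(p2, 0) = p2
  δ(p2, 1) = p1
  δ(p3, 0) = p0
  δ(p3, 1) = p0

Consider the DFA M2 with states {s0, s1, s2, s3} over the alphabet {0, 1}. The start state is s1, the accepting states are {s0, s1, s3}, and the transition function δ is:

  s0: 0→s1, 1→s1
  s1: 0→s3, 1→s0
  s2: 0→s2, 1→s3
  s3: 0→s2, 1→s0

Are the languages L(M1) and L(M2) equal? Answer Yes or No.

Exploring the product automaton M1 × M2 from the start pair (p0, s1), following both machines on each input symbol, reaches 4 state pairs: (p0, s1), (p1, s3), (p3, s0), (p2, s2).
M1 accepts in {p0, p1, p3} and M2 accepts in {s0, s1, s3}. In every reachable pair the two components are either both accepting — (p0, s1), (p1, s3), (p3, s0) — or both non-accepting, so no string is accepted by exactly one of the machines: L(M1) \ L(M2) and L(M2) \ L(M1) are both empty.
Hence every string is accepted by M1 iff it is accepted by M2, and the two languages coincide.

Yes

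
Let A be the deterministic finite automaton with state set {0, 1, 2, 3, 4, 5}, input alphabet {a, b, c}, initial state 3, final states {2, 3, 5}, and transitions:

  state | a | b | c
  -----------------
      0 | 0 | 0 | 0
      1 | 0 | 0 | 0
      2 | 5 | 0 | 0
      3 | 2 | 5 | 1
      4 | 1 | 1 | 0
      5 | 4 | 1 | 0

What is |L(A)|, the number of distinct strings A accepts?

4

The useful subgraph on states {2, 3, 5} is acyclic, so L(A) is finite; the longest accepting path visits 3 useful states, giving maximum string length 2.
Counting accepting paths from 3 by length: 1 of length 0, 2 of length 1, 1 of length 2. Total 4.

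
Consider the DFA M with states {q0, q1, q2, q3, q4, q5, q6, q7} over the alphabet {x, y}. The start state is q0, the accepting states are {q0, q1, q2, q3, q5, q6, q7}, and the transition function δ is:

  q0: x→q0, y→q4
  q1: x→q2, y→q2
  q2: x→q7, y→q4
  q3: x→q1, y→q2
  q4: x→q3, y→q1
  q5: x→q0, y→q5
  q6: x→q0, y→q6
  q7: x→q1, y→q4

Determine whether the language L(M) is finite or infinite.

infinite

State q0 is reachable from the start and can reach an accepting state, and it lies on the cycle q0 → q0.
Traversing that cycle any number of times yields accepted strings of unbounded length, so the language is infinite.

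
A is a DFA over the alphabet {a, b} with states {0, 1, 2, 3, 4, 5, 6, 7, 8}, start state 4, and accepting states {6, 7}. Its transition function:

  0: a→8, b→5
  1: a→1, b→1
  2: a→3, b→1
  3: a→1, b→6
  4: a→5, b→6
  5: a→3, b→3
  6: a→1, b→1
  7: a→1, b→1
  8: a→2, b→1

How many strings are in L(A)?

3

The useful subgraph on states {3, 4, 5, 6} is acyclic, so L(A) is finite; the longest accepting path visits 4 useful states, giving maximum string length 3.
Counting accepting paths from 4 by length: 1 of length 1, 2 of length 3. Total 3.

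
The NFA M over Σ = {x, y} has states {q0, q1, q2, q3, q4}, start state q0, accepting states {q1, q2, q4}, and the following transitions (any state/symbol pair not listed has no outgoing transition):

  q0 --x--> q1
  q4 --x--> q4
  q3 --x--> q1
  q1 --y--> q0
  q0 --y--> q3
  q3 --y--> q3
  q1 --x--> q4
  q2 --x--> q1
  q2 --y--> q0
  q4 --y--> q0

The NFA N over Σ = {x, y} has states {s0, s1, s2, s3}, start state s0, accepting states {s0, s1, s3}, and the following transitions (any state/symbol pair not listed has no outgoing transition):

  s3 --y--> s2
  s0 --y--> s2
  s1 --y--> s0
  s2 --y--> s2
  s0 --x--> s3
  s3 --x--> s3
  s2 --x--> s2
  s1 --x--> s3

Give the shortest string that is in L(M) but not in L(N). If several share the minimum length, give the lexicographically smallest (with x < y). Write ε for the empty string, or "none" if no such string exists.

yx

The string yx is accepted by M but not by N.
No shorter string lies in the difference, and yx is the lexicographically first length-2 string in L(M) \ L(N).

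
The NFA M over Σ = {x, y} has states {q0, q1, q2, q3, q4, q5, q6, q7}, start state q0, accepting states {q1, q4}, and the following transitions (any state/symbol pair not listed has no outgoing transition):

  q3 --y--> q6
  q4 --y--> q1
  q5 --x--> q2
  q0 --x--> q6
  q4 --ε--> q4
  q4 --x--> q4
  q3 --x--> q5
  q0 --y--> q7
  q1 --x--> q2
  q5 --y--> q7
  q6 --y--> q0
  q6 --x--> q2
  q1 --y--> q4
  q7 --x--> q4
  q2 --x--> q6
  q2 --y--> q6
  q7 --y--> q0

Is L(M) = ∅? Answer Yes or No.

The string yx is accepted: the run q0 → q7 → q4 ends in the accepting state q4.
Since at least one string is accepted, L(M) is not empty.

No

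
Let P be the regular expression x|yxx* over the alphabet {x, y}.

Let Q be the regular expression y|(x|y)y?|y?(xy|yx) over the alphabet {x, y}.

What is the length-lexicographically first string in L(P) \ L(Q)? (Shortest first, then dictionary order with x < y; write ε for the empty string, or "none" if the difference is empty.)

yxx

The string yxx is accepted by P but not by Q.
No shorter string lies in the difference, and yxx is the lexicographically first length-3 string in L(P) \ L(Q).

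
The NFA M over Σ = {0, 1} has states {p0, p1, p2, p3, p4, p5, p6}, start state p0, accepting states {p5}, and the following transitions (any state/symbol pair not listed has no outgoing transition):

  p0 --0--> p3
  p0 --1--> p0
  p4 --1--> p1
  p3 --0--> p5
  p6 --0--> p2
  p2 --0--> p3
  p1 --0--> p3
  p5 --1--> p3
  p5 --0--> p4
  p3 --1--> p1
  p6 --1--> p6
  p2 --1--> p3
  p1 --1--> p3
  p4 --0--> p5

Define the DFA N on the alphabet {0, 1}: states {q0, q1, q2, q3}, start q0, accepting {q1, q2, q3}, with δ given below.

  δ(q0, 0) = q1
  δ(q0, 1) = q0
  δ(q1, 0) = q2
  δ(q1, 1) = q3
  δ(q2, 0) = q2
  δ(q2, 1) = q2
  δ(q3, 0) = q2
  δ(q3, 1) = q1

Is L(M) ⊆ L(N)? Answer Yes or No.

Yes

Exploring the product automaton M × N from the start pair (p0, q0), following both machines on each input symbol, reaches 7 state pairs: (p0, q0), (p3, q1), (p5, q2), (p1, q3), (p4, q2), (p3, q2), (p1, q2).
M accepts in {p5} and N accepts in {q1, q2, q3}. The reachable pairs whose M-component is accepting are (p5, q2); in each of them the N-component is accepting too, so the product for L(M) \ L(N) (M-component accepting, N-component rejecting) has no reachable accepting pair and the difference is empty.
Hence every string in L(M) is also in L(N).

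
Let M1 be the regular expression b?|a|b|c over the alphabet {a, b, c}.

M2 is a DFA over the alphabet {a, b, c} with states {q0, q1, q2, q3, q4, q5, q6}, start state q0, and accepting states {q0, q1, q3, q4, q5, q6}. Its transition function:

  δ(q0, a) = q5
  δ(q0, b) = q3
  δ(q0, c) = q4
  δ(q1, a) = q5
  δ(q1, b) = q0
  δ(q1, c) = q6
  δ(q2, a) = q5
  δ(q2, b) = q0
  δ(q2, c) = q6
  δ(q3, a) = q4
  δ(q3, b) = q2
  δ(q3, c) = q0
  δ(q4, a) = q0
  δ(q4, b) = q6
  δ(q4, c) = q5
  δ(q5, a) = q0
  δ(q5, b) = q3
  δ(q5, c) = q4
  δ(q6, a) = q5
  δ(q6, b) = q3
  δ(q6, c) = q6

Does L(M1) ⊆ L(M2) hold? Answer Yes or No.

Yes

Converting the expression M1 to a DFA (subset construction, then merging equivalent states) gives the minimal DFA with states {r0, r1, r2}, start state r0, accepting states {r0, r1} and transitions r0: a→r1, b→r1, c→r1; r1: a→r2, b→r2, c→r2; r2: a→r2, b→r2, c→r2.
Exploring the product automaton M1 × M2 from the start pair (r0, q0), following both machines on each input symbol, reaches 10 state pairs: (r0, q0), (r1, q5), (r1, q3), (r1, q4), (r2, q0), (r2, q3), (r2, q4), (r2, q2), (r2, q6), (r2, q5).
M1 accepts in {r0, r1} and M2 accepts in {q0, q1, q3, q4, q5, q6}. The reachable pairs whose M1-component is accepting are (r0, q0), (r1, q5), (r1, q3), (r1, q4); in each of them the M2-component is accepting too, so the product for L(M1) \ L(M2) (M1-component accepting, M2-component rejecting) has no reachable accepting pair and the difference is empty.
Hence every string in L(M1) is also in L(M2).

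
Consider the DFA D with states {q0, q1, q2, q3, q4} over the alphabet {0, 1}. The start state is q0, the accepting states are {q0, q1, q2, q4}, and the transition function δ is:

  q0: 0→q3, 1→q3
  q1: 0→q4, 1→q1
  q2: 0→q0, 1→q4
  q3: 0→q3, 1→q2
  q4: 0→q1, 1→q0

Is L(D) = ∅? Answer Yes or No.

No

The empty string ε is accepted: the run q0 ends in the accepting state q0.
Since at least one string is accepted, L(D) is not empty.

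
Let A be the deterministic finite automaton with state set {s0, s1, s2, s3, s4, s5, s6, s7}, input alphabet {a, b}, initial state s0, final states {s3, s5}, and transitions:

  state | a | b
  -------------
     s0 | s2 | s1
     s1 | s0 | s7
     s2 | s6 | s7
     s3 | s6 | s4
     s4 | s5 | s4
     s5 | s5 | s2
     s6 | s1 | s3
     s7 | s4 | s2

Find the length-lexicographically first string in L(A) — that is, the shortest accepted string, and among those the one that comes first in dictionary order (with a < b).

A breadth-first search from s0 reaches an accepting state first via the path s0 → s2 → s6 → s3 on input aab.
No string of length < 3 is accepted (BFS exhausts all shorter strings without reaching an accepting state), and aab is the lexicographically least accepting string of length 3.

aab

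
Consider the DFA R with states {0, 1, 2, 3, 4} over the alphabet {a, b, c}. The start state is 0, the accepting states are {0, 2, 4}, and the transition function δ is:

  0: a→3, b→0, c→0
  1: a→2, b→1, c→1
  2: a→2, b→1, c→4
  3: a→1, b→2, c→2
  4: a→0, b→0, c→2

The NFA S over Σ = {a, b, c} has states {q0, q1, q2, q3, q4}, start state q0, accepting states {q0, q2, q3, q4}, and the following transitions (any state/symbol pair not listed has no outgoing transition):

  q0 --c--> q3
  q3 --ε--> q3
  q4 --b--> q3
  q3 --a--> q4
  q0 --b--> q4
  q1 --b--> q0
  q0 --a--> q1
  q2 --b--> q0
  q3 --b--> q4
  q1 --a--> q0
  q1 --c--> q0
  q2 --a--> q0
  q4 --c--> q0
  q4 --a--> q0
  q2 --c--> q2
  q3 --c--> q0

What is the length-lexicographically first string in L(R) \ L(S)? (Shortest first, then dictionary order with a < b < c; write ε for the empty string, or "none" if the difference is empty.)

The string aaa is accepted by R but not by S.
No shorter string lies in the difference, and aaa is the lexicographically first length-3 string in L(R) \ L(S).

aaa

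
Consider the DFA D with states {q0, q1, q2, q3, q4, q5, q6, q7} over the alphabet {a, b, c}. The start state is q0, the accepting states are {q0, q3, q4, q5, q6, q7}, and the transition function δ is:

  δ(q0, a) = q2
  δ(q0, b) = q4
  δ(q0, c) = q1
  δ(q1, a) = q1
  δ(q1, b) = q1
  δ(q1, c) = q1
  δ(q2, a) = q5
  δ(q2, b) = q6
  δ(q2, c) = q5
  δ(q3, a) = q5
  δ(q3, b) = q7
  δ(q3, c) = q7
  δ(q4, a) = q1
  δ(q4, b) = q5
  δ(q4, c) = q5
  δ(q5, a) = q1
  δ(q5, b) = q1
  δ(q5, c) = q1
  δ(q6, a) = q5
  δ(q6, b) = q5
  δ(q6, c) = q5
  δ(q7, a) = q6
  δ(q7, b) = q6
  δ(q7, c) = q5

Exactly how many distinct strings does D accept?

10

The useful subgraph on states {q0, q2, q4, q5, q6} is acyclic, so L(D) is finite; the longest accepting path visits 4 useful states, giving maximum string length 3.
Counting accepting paths from q0 by length: 1 of length 0, 1 of length 1, 5 of length 2, 3 of length 3. Total 10.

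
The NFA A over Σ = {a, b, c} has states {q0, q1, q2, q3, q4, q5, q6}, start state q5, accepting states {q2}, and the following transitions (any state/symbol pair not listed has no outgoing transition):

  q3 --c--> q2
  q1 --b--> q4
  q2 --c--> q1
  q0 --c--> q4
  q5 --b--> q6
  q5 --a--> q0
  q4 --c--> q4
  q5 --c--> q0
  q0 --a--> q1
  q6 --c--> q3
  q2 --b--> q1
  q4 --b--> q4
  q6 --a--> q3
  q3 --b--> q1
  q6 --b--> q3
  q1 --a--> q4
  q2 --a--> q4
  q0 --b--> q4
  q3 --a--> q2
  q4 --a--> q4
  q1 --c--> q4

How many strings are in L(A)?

The useful subgraph on states {q2, q3, q5, q6} is acyclic, so L(A) is finite; the longest accepting path visits 4 useful states, giving maximum string length 3.
Counting accepting paths from q5 by length: 6 of length 3. Total 6.

6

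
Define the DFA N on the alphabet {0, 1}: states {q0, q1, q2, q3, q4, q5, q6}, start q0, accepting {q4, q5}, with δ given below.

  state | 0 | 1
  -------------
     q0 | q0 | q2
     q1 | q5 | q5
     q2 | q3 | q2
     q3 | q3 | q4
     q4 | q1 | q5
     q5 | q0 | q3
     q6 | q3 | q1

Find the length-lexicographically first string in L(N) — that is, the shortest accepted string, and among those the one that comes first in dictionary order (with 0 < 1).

101

A breadth-first search from q0 reaches an accepting state first via the path q0 → q2 → q3 → q4 on input 101.
No string of length < 3 is accepted (BFS exhausts all shorter strings without reaching an accepting state), and 101 is the lexicographically least accepting string of length 3.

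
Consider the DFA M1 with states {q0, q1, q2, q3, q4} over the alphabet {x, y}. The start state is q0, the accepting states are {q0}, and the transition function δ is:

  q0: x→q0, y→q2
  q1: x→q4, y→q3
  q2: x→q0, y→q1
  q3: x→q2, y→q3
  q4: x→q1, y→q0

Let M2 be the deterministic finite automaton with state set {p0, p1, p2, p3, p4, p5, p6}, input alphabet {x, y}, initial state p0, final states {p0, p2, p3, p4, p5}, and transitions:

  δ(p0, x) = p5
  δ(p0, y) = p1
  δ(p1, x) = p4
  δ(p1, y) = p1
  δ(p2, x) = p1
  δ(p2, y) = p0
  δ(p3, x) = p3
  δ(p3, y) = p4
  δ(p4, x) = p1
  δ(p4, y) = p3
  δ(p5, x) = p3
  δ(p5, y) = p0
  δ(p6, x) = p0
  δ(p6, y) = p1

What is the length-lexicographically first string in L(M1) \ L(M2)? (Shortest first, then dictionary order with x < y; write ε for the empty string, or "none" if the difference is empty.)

The string yxx is accepted by M1 but not by M2.
No shorter string lies in the difference, and yxx is the lexicographically first length-3 string in L(M1) \ L(M2).

yxx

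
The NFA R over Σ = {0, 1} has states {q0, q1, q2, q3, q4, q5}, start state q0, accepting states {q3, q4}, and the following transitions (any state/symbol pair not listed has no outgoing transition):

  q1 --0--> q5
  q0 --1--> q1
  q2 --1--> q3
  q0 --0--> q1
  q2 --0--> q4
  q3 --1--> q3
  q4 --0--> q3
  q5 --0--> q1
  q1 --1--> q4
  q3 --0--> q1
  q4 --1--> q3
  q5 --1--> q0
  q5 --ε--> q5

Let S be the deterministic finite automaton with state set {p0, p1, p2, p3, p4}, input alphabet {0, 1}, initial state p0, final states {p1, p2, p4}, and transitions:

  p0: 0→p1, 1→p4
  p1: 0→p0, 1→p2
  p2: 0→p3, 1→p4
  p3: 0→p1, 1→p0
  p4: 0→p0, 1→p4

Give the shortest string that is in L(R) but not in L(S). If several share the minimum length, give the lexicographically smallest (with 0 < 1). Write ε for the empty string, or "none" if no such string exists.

The string 010 is accepted by R but not by S.
No shorter string lies in the difference, and 010 is the lexicographically first length-3 string in L(R) \ L(S).

010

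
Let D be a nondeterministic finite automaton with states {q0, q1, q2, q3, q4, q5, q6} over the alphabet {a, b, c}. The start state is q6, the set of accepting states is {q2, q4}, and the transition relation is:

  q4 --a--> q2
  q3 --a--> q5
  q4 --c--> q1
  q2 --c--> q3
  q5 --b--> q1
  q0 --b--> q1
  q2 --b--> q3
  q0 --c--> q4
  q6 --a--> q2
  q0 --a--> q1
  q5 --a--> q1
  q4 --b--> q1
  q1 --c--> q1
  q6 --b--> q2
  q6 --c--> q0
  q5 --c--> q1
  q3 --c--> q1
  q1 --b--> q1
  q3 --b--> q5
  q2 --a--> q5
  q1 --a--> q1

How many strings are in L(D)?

4

The useful subgraph on states {q0, q2, q4, q6} is acyclic, so L(D) is finite; the longest accepting path visits 4 useful states, giving maximum string length 3.
Counting accepting paths from q6 by length: 2 of length 1, 1 of length 2, 1 of length 3. Total 4.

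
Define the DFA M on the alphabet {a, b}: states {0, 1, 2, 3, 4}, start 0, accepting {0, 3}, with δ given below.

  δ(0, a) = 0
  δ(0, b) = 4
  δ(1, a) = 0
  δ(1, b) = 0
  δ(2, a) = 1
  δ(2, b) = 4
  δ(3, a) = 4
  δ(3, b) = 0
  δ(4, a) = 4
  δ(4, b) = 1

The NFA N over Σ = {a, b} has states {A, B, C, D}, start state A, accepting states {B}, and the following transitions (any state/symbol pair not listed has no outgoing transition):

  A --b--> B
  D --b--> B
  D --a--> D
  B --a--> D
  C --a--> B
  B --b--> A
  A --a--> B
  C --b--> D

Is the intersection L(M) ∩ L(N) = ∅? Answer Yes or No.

No

The string a is accepted by both M and N.
Hence L(M) ∩ L(N) ≠ ∅.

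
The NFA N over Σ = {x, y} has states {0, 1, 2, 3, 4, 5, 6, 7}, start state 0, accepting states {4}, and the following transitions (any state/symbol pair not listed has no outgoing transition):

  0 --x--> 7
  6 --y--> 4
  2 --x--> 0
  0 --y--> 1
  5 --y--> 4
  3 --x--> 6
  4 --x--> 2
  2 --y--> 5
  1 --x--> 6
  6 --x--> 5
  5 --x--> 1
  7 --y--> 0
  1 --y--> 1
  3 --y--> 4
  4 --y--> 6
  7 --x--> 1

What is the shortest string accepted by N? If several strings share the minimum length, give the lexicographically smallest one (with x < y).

yxy

A breadth-first search from 0 reaches an accepting state first via the path 0 → 1 → 6 → 4 on input yxy.
No string of length < 3 is accepted (BFS exhausts all shorter strings without reaching an accepting state), and yxy is the lexicographically least accepting string of length 3.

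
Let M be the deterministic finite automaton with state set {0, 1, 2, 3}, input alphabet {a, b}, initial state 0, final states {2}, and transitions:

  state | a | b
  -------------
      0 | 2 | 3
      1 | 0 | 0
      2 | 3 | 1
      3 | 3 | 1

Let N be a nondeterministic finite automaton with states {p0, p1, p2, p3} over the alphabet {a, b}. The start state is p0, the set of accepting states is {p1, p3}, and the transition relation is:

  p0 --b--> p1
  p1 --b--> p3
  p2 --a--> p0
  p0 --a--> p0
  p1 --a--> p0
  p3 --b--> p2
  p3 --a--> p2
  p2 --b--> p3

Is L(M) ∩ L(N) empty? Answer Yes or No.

Exploring the product automaton M × N from the start pair (0, p0), following both machines on each input symbol, reaches 12 state pairs: (0, p0), (2, p0), (3, p1), (3, p0), (1, p1), (1, p3), (0, p3), (0, p2), (2, p2), (3, p2), (3, p3), (1, p2).
M accepts in {2} and N accepts in {p1, p3}; no reachable pair has both components accepting, so no string drives both machines to acceptance simultaneously and L(M) ∩ L(N) = ∅.
So no string is accepted by both, and the intersection is empty.

Yes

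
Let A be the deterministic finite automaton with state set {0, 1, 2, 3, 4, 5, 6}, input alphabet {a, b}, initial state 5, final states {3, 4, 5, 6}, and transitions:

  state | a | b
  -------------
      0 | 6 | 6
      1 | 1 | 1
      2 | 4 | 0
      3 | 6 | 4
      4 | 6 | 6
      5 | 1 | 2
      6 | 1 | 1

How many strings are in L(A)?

The useful subgraph on states {0, 2, 4, 5, 6} is acyclic, so L(A) is finite; the longest accepting path visits 4 useful states, giving maximum string length 3.
Counting accepting paths from 5 by length: 1 of length 0, 1 of length 2, 4 of length 3. Total 6.

6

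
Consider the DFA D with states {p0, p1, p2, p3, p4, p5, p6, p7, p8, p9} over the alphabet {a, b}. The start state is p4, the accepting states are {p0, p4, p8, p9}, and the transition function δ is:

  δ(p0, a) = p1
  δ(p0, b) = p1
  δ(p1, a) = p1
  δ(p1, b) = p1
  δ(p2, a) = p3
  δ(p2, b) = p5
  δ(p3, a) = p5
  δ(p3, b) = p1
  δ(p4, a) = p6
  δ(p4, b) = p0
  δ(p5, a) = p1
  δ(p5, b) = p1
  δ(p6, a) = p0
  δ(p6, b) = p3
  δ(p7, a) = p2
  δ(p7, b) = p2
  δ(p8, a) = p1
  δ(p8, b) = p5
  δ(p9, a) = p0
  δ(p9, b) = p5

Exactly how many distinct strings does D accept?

3

The useful subgraph on states {p0, p4, p6} is acyclic, so L(D) is finite; the longest accepting path visits 3 useful states, giving maximum string length 2.
Counting accepting paths from p4 by length: 1 of length 0, 1 of length 1, 1 of length 2. Total 3.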